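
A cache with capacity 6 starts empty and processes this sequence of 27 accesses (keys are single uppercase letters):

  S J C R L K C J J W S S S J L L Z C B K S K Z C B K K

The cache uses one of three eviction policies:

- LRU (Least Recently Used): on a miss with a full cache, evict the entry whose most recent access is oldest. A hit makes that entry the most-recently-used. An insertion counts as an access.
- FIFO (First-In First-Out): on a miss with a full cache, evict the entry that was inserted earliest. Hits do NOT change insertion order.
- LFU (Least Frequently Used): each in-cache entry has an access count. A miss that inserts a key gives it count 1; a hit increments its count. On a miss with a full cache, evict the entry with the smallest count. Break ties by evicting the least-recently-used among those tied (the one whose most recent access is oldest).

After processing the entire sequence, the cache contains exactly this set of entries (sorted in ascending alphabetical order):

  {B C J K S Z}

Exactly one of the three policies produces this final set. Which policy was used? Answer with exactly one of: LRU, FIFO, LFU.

Simulating under each policy and comparing final sets:
  LRU: final set = {B C K L S Z} -> differs
  FIFO: final set = {B C J K S Z} -> MATCHES target
  LFU: final set = {B C J K L S} -> differs
Only FIFO produces the target set.

Answer: FIFO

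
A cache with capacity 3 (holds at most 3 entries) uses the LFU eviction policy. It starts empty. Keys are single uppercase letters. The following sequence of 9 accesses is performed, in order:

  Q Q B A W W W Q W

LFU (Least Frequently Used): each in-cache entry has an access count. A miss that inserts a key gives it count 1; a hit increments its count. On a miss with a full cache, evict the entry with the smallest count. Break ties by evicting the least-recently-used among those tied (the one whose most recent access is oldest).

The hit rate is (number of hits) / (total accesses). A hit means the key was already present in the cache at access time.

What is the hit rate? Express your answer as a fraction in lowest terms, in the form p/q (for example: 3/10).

LFU simulation (capacity=3):
  1. access Q: MISS. Cache: [Q(c=1)]
  2. access Q: HIT, count now 2. Cache: [Q(c=2)]
  3. access B: MISS. Cache: [B(c=1) Q(c=2)]
  4. access A: MISS. Cache: [B(c=1) A(c=1) Q(c=2)]
  5. access W: MISS, evict B(c=1). Cache: [A(c=1) W(c=1) Q(c=2)]
  6. access W: HIT, count now 2. Cache: [A(c=1) Q(c=2) W(c=2)]
  7. access W: HIT, count now 3. Cache: [A(c=1) Q(c=2) W(c=3)]
  8. access Q: HIT, count now 3. Cache: [A(c=1) W(c=3) Q(c=3)]
  9. access W: HIT, count now 4. Cache: [A(c=1) Q(c=3) W(c=4)]
Total: 5 hits, 4 misses, 1 evictions

Hit rate = 5/9

Answer: 5/9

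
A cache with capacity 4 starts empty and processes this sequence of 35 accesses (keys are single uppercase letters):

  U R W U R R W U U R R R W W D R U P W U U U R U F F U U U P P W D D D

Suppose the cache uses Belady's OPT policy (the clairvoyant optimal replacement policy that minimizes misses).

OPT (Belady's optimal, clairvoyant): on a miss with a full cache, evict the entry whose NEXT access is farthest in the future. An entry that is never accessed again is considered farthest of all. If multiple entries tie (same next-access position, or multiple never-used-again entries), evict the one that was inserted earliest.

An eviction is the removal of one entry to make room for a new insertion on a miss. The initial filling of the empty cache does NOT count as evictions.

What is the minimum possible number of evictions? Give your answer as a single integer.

Answer: 3

Derivation:
OPT (Belady) simulation (capacity=4):
  1. access U: MISS. Cache: [U]
  2. access R: MISS. Cache: [U R]
  3. access W: MISS. Cache: [U R W]
  4. access U: HIT. Next use of U: step 8. Cache: [U R W]
  5. access R: HIT. Next use of R: step 6. Cache: [U R W]
  6. access R: HIT. Next use of R: step 10. Cache: [U R W]
  7. access W: HIT. Next use of W: step 13. Cache: [U R W]
  8. access U: HIT. Next use of U: step 9. Cache: [U R W]
  9. access U: HIT. Next use of U: step 17. Cache: [U R W]
  10. access R: HIT. Next use of R: step 11. Cache: [U R W]
  11. access R: HIT. Next use of R: step 12. Cache: [U R W]
  12. access R: HIT. Next use of R: step 16. Cache: [U R W]
  13. access W: HIT. Next use of W: step 14. Cache: [U R W]
  14. access W: HIT. Next use of W: step 19. Cache: [U R W]
  15. access D: MISS. Cache: [U R W D]
  16. access R: HIT. Next use of R: step 23. Cache: [U R W D]
  17. access U: HIT. Next use of U: step 20. Cache: [U R W D]
  18. access P: MISS, evict D (next use: step 33). Cache: [U R W P]
  19. access W: HIT. Next use of W: step 32. Cache: [U R W P]
  20. access U: HIT. Next use of U: step 21. Cache: [U R W P]
  21. access U: HIT. Next use of U: step 22. Cache: [U R W P]
  22. access U: HIT. Next use of U: step 24. Cache: [U R W P]
  23. access R: HIT. Next use of R: never. Cache: [U R W P]
  24. access U: HIT. Next use of U: step 27. Cache: [U R W P]
  25. access F: MISS, evict R (next use: never). Cache: [U W P F]
  26. access F: HIT. Next use of F: never. Cache: [U W P F]
  27. access U: HIT. Next use of U: step 28. Cache: [U W P F]
  28. access U: HIT. Next use of U: step 29. Cache: [U W P F]
  29. access U: HIT. Next use of U: never. Cache: [U W P F]
  30. access P: HIT. Next use of P: step 31. Cache: [U W P F]
  31. access P: HIT. Next use of P: never. Cache: [U W P F]
  32. access W: HIT. Next use of W: never. Cache: [U W P F]
  33. access D: MISS, evict U (next use: never). Cache: [W P F D]
  34. access D: HIT. Next use of D: step 35. Cache: [W P F D]
  35. access D: HIT. Next use of D: never. Cache: [W P F D]
Total: 28 hits, 7 misses, 3 evictions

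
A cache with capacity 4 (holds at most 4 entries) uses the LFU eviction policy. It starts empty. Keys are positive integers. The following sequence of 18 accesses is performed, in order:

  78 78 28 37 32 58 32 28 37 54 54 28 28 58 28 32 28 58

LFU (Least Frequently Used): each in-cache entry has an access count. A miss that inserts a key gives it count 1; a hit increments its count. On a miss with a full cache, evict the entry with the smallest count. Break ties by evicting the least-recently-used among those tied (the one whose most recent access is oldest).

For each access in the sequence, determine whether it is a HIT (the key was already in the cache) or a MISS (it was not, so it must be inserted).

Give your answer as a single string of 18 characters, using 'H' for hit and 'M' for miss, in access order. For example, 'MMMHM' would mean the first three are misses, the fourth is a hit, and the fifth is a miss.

Answer: MHMMMMHMMMHMHMHHHH

Derivation:
LFU simulation (capacity=4):
  1. access 78: MISS. Cache: [78(c=1)]
  2. access 78: HIT, count now 2. Cache: [78(c=2)]
  3. access 28: MISS. Cache: [28(c=1) 78(c=2)]
  4. access 37: MISS. Cache: [28(c=1) 37(c=1) 78(c=2)]
  5. access 32: MISS. Cache: [28(c=1) 37(c=1) 32(c=1) 78(c=2)]
  6. access 58: MISS, evict 28(c=1). Cache: [37(c=1) 32(c=1) 58(c=1) 78(c=2)]
  7. access 32: HIT, count now 2. Cache: [37(c=1) 58(c=1) 78(c=2) 32(c=2)]
  8. access 28: MISS, evict 37(c=1). Cache: [58(c=1) 28(c=1) 78(c=2) 32(c=2)]
  9. access 37: MISS, evict 58(c=1). Cache: [28(c=1) 37(c=1) 78(c=2) 32(c=2)]
  10. access 54: MISS, evict 28(c=1). Cache: [37(c=1) 54(c=1) 78(c=2) 32(c=2)]
  11. access 54: HIT, count now 2. Cache: [37(c=1) 78(c=2) 32(c=2) 54(c=2)]
  12. access 28: MISS, evict 37(c=1). Cache: [28(c=1) 78(c=2) 32(c=2) 54(c=2)]
  13. access 28: HIT, count now 2. Cache: [78(c=2) 32(c=2) 54(c=2) 28(c=2)]
  14. access 58: MISS, evict 78(c=2). Cache: [58(c=1) 32(c=2) 54(c=2) 28(c=2)]
  15. access 28: HIT, count now 3. Cache: [58(c=1) 32(c=2) 54(c=2) 28(c=3)]
  16. access 32: HIT, count now 3. Cache: [58(c=1) 54(c=2) 28(c=3) 32(c=3)]
  17. access 28: HIT, count now 4. Cache: [58(c=1) 54(c=2) 32(c=3) 28(c=4)]
  18. access 58: HIT, count now 2. Cache: [54(c=2) 58(c=2) 32(c=3) 28(c=4)]
Total: 8 hits, 10 misses, 6 evictions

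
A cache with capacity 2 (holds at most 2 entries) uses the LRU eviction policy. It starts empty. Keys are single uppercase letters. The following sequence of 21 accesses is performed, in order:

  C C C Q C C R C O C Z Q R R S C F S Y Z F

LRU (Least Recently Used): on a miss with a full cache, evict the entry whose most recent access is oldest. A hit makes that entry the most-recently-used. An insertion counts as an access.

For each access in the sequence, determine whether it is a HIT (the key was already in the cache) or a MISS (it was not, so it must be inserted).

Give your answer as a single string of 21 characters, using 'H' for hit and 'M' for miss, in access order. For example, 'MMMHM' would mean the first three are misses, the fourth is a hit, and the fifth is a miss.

Answer: MHHMHHMHMHMMMHMMMMMMM

Derivation:
LRU simulation (capacity=2):
  1. access C: MISS. Cache (LRU->MRU): [C]
  2. access C: HIT. Cache (LRU->MRU): [C]
  3. access C: HIT. Cache (LRU->MRU): [C]
  4. access Q: MISS. Cache (LRU->MRU): [C Q]
  5. access C: HIT. Cache (LRU->MRU): [Q C]
  6. access C: HIT. Cache (LRU->MRU): [Q C]
  7. access R: MISS, evict Q. Cache (LRU->MRU): [C R]
  8. access C: HIT. Cache (LRU->MRU): [R C]
  9. access O: MISS, evict R. Cache (LRU->MRU): [C O]
  10. access C: HIT. Cache (LRU->MRU): [O C]
  11. access Z: MISS, evict O. Cache (LRU->MRU): [C Z]
  12. access Q: MISS, evict C. Cache (LRU->MRU): [Z Q]
  13. access R: MISS, evict Z. Cache (LRU->MRU): [Q R]
  14. access R: HIT. Cache (LRU->MRU): [Q R]
  15. access S: MISS, evict Q. Cache (LRU->MRU): [R S]
  16. access C: MISS, evict R. Cache (LRU->MRU): [S C]
  17. access F: MISS, evict S. Cache (LRU->MRU): [C F]
  18. access S: MISS, evict C. Cache (LRU->MRU): [F S]
  19. access Y: MISS, evict F. Cache (LRU->MRU): [S Y]
  20. access Z: MISS, evict S. Cache (LRU->MRU): [Y Z]
  21. access F: MISS, evict Y. Cache (LRU->MRU): [Z F]
Total: 7 hits, 14 misses, 12 evictions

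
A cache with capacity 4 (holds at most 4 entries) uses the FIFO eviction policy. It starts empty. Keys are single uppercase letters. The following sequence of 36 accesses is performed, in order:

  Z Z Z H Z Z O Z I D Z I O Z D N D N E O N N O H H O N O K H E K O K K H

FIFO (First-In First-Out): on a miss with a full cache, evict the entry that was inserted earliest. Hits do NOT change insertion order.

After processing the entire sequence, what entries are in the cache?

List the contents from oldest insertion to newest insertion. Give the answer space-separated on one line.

FIFO simulation (capacity=4):
  1. access Z: MISS. Cache (old->new): [Z]
  2. access Z: HIT. Cache (old->new): [Z]
  3. access Z: HIT. Cache (old->new): [Z]
  4. access H: MISS. Cache (old->new): [Z H]
  5. access Z: HIT. Cache (old->new): [Z H]
  6. access Z: HIT. Cache (old->new): [Z H]
  7. access O: MISS. Cache (old->new): [Z H O]
  8. access Z: HIT. Cache (old->new): [Z H O]
  9. access I: MISS. Cache (old->new): [Z H O I]
  10. access D: MISS, evict Z. Cache (old->new): [H O I D]
  11. access Z: MISS, evict H. Cache (old->new): [O I D Z]
  12. access I: HIT. Cache (old->new): [O I D Z]
  13. access O: HIT. Cache (old->new): [O I D Z]
  14. access Z: HIT. Cache (old->new): [O I D Z]
  15. access D: HIT. Cache (old->new): [O I D Z]
  16. access N: MISS, evict O. Cache (old->new): [I D Z N]
  17. access D: HIT. Cache (old->new): [I D Z N]
  18. access N: HIT. Cache (old->new): [I D Z N]
  19. access E: MISS, evict I. Cache (old->new): [D Z N E]
  20. access O: MISS, evict D. Cache (old->new): [Z N E O]
  21. access N: HIT. Cache (old->new): [Z N E O]
  22. access N: HIT. Cache (old->new): [Z N E O]
  23. access O: HIT. Cache (old->new): [Z N E O]
  24. access H: MISS, evict Z. Cache (old->new): [N E O H]
  25. access H: HIT. Cache (old->new): [N E O H]
  26. access O: HIT. Cache (old->new): [N E O H]
  27. access N: HIT. Cache (old->new): [N E O H]
  28. access O: HIT. Cache (old->new): [N E O H]
  29. access K: MISS, evict N. Cache (old->new): [E O H K]
  30. access H: HIT. Cache (old->new): [E O H K]
  31. access E: HIT. Cache (old->new): [E O H K]
  32. access K: HIT. Cache (old->new): [E O H K]
  33. access O: HIT. Cache (old->new): [E O H K]
  34. access K: HIT. Cache (old->new): [E O H K]
  35. access K: HIT. Cache (old->new): [E O H K]
  36. access H: HIT. Cache (old->new): [E O H K]
Total: 25 hits, 11 misses, 7 evictions

Answer: E O H K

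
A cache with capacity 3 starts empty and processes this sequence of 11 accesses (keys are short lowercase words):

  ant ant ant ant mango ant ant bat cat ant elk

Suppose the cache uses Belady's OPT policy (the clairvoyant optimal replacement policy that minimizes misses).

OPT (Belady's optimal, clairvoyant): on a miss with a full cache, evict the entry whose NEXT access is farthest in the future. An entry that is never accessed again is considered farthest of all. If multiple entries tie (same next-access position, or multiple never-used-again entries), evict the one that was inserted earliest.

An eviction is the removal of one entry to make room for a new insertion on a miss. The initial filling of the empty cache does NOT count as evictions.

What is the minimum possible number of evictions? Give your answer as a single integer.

Answer: 2

Derivation:
OPT (Belady) simulation (capacity=3):
  1. access ant: MISS. Cache: [ant]
  2. access ant: HIT. Next use of ant: step 3. Cache: [ant]
  3. access ant: HIT. Next use of ant: step 4. Cache: [ant]
  4. access ant: HIT. Next use of ant: step 6. Cache: [ant]
  5. access mango: MISS. Cache: [ant mango]
  6. access ant: HIT. Next use of ant: step 7. Cache: [ant mango]
  7. access ant: HIT. Next use of ant: step 10. Cache: [ant mango]
  8. access bat: MISS. Cache: [ant mango bat]
  9. access cat: MISS, evict mango (next use: never). Cache: [ant bat cat]
  10. access ant: HIT. Next use of ant: never. Cache: [ant bat cat]
  11. access elk: MISS, evict ant (next use: never). Cache: [bat cat elk]
Total: 6 hits, 5 misses, 2 evictions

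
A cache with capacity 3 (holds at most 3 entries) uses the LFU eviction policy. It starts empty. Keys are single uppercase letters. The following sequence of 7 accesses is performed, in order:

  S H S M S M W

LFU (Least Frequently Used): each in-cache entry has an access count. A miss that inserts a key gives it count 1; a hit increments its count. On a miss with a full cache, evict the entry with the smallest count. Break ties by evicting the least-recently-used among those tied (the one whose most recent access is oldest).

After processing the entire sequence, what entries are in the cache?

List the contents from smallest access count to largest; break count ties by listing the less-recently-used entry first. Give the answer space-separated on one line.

Answer: W M S

Derivation:
LFU simulation (capacity=3):
  1. access S: MISS. Cache: [S(c=1)]
  2. access H: MISS. Cache: [S(c=1) H(c=1)]
  3. access S: HIT, count now 2. Cache: [H(c=1) S(c=2)]
  4. access M: MISS. Cache: [H(c=1) M(c=1) S(c=2)]
  5. access S: HIT, count now 3. Cache: [H(c=1) M(c=1) S(c=3)]
  6. access M: HIT, count now 2. Cache: [H(c=1) M(c=2) S(c=3)]
  7. access W: MISS, evict H(c=1). Cache: [W(c=1) M(c=2) S(c=3)]
Total: 3 hits, 4 misses, 1 evictions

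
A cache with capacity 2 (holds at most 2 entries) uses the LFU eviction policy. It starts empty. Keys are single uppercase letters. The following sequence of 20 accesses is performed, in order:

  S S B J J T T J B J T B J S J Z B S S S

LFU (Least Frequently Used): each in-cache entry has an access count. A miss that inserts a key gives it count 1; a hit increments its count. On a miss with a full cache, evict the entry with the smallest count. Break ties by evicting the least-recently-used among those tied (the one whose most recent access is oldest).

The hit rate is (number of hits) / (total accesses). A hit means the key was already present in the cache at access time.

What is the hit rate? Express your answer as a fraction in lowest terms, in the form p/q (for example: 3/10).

LFU simulation (capacity=2):
  1. access S: MISS. Cache: [S(c=1)]
  2. access S: HIT, count now 2. Cache: [S(c=2)]
  3. access B: MISS. Cache: [B(c=1) S(c=2)]
  4. access J: MISS, evict B(c=1). Cache: [J(c=1) S(c=2)]
  5. access J: HIT, count now 2. Cache: [S(c=2) J(c=2)]
  6. access T: MISS, evict S(c=2). Cache: [T(c=1) J(c=2)]
  7. access T: HIT, count now 2. Cache: [J(c=2) T(c=2)]
  8. access J: HIT, count now 3. Cache: [T(c=2) J(c=3)]
  9. access B: MISS, evict T(c=2). Cache: [B(c=1) J(c=3)]
  10. access J: HIT, count now 4. Cache: [B(c=1) J(c=4)]
  11. access T: MISS, evict B(c=1). Cache: [T(c=1) J(c=4)]
  12. access B: MISS, evict T(c=1). Cache: [B(c=1) J(c=4)]
  13. access J: HIT, count now 5. Cache: [B(c=1) J(c=5)]
  14. access S: MISS, evict B(c=1). Cache: [S(c=1) J(c=5)]
  15. access J: HIT, count now 6. Cache: [S(c=1) J(c=6)]
  16. access Z: MISS, evict S(c=1). Cache: [Z(c=1) J(c=6)]
  17. access B: MISS, evict Z(c=1). Cache: [B(c=1) J(c=6)]
  18. access S: MISS, evict B(c=1). Cache: [S(c=1) J(c=6)]
  19. access S: HIT, count now 2. Cache: [S(c=2) J(c=6)]
  20. access S: HIT, count now 3. Cache: [S(c=3) J(c=6)]
Total: 9 hits, 11 misses, 9 evictions

Hit rate = 9/20

Answer: 9/20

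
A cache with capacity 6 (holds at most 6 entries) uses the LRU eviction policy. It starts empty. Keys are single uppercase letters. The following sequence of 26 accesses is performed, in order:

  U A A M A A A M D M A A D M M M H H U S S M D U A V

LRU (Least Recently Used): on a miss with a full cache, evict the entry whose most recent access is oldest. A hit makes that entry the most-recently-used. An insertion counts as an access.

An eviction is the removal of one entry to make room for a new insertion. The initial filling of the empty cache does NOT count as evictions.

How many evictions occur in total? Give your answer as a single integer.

LRU simulation (capacity=6):
  1. access U: MISS. Cache (LRU->MRU): [U]
  2. access A: MISS. Cache (LRU->MRU): [U A]
  3. access A: HIT. Cache (LRU->MRU): [U A]
  4. access M: MISS. Cache (LRU->MRU): [U A M]
  5. access A: HIT. Cache (LRU->MRU): [U M A]
  6. access A: HIT. Cache (LRU->MRU): [U M A]
  7. access A: HIT. Cache (LRU->MRU): [U M A]
  8. access M: HIT. Cache (LRU->MRU): [U A M]
  9. access D: MISS. Cache (LRU->MRU): [U A M D]
  10. access M: HIT. Cache (LRU->MRU): [U A D M]
  11. access A: HIT. Cache (LRU->MRU): [U D M A]
  12. access A: HIT. Cache (LRU->MRU): [U D M A]
  13. access D: HIT. Cache (LRU->MRU): [U M A D]
  14. access M: HIT. Cache (LRU->MRU): [U A D M]
  15. access M: HIT. Cache (LRU->MRU): [U A D M]
  16. access M: HIT. Cache (LRU->MRU): [U A D M]
  17. access H: MISS. Cache (LRU->MRU): [U A D M H]
  18. access H: HIT. Cache (LRU->MRU): [U A D M H]
  19. access U: HIT. Cache (LRU->MRU): [A D M H U]
  20. access S: MISS. Cache (LRU->MRU): [A D M H U S]
  21. access S: HIT. Cache (LRU->MRU): [A D M H U S]
  22. access M: HIT. Cache (LRU->MRU): [A D H U S M]
  23. access D: HIT. Cache (LRU->MRU): [A H U S M D]
  24. access U: HIT. Cache (LRU->MRU): [A H S M D U]
  25. access A: HIT. Cache (LRU->MRU): [H S M D U A]
  26. access V: MISS, evict H. Cache (LRU->MRU): [S M D U A V]
Total: 19 hits, 7 misses, 1 evictions

Answer: 1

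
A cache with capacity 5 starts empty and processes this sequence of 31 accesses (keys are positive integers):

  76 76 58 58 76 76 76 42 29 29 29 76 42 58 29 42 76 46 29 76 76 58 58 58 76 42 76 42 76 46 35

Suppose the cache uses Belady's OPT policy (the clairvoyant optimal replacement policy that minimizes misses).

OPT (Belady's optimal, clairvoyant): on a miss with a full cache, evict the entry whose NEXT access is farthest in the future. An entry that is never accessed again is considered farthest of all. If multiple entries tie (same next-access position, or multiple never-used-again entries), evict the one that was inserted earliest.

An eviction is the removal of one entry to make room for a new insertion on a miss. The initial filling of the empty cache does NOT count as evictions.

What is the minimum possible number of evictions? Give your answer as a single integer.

OPT (Belady) simulation (capacity=5):
  1. access 76: MISS. Cache: [76]
  2. access 76: HIT. Next use of 76: step 5. Cache: [76]
  3. access 58: MISS. Cache: [76 58]
  4. access 58: HIT. Next use of 58: step 14. Cache: [76 58]
  5. access 76: HIT. Next use of 76: step 6. Cache: [76 58]
  6. access 76: HIT. Next use of 76: step 7. Cache: [76 58]
  7. access 76: HIT. Next use of 76: step 12. Cache: [76 58]
  8. access 42: MISS. Cache: [76 58 42]
  9. access 29: MISS. Cache: [76 58 42 29]
  10. access 29: HIT. Next use of 29: step 11. Cache: [76 58 42 29]
  11. access 29: HIT. Next use of 29: step 15. Cache: [76 58 42 29]
  12. access 76: HIT. Next use of 76: step 17. Cache: [76 58 42 29]
  13. access 42: HIT. Next use of 42: step 16. Cache: [76 58 42 29]
  14. access 58: HIT. Next use of 58: step 22. Cache: [76 58 42 29]
  15. access 29: HIT. Next use of 29: step 19. Cache: [76 58 42 29]
  16. access 42: HIT. Next use of 42: step 26. Cache: [76 58 42 29]
  17. access 76: HIT. Next use of 76: step 20. Cache: [76 58 42 29]
  18. access 46: MISS. Cache: [76 58 42 29 46]
  19. access 29: HIT. Next use of 29: never. Cache: [76 58 42 29 46]
  20. access 76: HIT. Next use of 76: step 21. Cache: [76 58 42 29 46]
  21. access 76: HIT. Next use of 76: step 25. Cache: [76 58 42 29 46]
  22. access 58: HIT. Next use of 58: step 23. Cache: [76 58 42 29 46]
  23. access 58: HIT. Next use of 58: step 24. Cache: [76 58 42 29 46]
  24. access 58: HIT. Next use of 58: never. Cache: [76 58 42 29 46]
  25. access 76: HIT. Next use of 76: step 27. Cache: [76 58 42 29 46]
  26. access 42: HIT. Next use of 42: step 28. Cache: [76 58 42 29 46]
  27. access 76: HIT. Next use of 76: step 29. Cache: [76 58 42 29 46]
  28. access 42: HIT. Next use of 42: never. Cache: [76 58 42 29 46]
  29. access 76: HIT. Next use of 76: never. Cache: [76 58 42 29 46]
  30. access 46: HIT. Next use of 46: never. Cache: [76 58 42 29 46]
  31. access 35: MISS, evict 76 (next use: never). Cache: [58 42 29 46 35]
Total: 25 hits, 6 misses, 1 evictions

Answer: 1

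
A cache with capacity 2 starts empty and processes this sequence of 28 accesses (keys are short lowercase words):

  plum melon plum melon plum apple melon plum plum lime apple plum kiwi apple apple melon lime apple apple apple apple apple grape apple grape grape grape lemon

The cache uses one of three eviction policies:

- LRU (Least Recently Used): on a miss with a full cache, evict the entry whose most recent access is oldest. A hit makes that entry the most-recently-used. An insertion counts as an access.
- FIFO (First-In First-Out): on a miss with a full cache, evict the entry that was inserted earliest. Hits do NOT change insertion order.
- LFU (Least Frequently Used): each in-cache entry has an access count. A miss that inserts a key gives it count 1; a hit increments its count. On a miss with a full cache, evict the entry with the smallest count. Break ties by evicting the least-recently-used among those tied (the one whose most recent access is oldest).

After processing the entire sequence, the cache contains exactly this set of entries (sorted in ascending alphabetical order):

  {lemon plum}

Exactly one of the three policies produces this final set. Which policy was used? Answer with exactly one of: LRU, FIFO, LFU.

Answer: LFU

Derivation:
Simulating under each policy and comparing final sets:
  LRU: final set = {grape lemon} -> differs
  FIFO: final set = {grape lemon} -> differs
  LFU: final set = {lemon plum} -> MATCHES target
Only LFU produces the target set.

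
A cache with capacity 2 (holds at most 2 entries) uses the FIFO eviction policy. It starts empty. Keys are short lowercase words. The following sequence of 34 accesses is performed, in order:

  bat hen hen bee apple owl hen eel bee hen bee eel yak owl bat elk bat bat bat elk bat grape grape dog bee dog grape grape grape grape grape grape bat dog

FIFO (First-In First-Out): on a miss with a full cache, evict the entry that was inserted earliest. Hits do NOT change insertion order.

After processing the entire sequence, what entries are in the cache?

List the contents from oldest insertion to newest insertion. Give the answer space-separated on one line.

FIFO simulation (capacity=2):
  1. access bat: MISS. Cache (old->new): [bat]
  2. access hen: MISS. Cache (old->new): [bat hen]
  3. access hen: HIT. Cache (old->new): [bat hen]
  4. access bee: MISS, evict bat. Cache (old->new): [hen bee]
  5. access apple: MISS, evict hen. Cache (old->new): [bee apple]
  6. access owl: MISS, evict bee. Cache (old->new): [apple owl]
  7. access hen: MISS, evict apple. Cache (old->new): [owl hen]
  8. access eel: MISS, evict owl. Cache (old->new): [hen eel]
  9. access bee: MISS, evict hen. Cache (old->new): [eel bee]
  10. access hen: MISS, evict eel. Cache (old->new): [bee hen]
  11. access bee: HIT. Cache (old->new): [bee hen]
  12. access eel: MISS, evict bee. Cache (old->new): [hen eel]
  13. access yak: MISS, evict hen. Cache (old->new): [eel yak]
  14. access owl: MISS, evict eel. Cache (old->new): [yak owl]
  15. access bat: MISS, evict yak. Cache (old->new): [owl bat]
  16. access elk: MISS, evict owl. Cache (old->new): [bat elk]
  17. access bat: HIT. Cache (old->new): [bat elk]
  18. access bat: HIT. Cache (old->new): [bat elk]
  19. access bat: HIT. Cache (old->new): [bat elk]
  20. access elk: HIT. Cache (old->new): [bat elk]
  21. access bat: HIT. Cache (old->new): [bat elk]
  22. access grape: MISS, evict bat. Cache (old->new): [elk grape]
  23. access grape: HIT. Cache (old->new): [elk grape]
  24. access dog: MISS, evict elk. Cache (old->new): [grape dog]
  25. access bee: MISS, evict grape. Cache (old->new): [dog bee]
  26. access dog: HIT. Cache (old->new): [dog bee]
  27. access grape: MISS, evict dog. Cache (old->new): [bee grape]
  28. access grape: HIT. Cache (old->new): [bee grape]
  29. access grape: HIT. Cache (old->new): [bee grape]
  30. access grape: HIT. Cache (old->new): [bee grape]
  31. access grape: HIT. Cache (old->new): [bee grape]
  32. access grape: HIT. Cache (old->new): [bee grape]
  33. access bat: MISS, evict bee. Cache (old->new): [grape bat]
  34. access dog: MISS, evict grape. Cache (old->new): [bat dog]
Total: 14 hits, 20 misses, 18 evictions

Answer: bat dog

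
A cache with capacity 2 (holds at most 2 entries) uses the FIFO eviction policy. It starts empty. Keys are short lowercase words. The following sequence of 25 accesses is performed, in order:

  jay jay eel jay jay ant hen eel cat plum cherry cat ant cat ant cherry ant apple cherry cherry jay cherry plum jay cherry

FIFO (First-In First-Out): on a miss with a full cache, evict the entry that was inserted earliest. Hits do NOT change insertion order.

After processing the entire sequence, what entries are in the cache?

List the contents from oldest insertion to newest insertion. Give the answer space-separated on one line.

FIFO simulation (capacity=2):
  1. access jay: MISS. Cache (old->new): [jay]
  2. access jay: HIT. Cache (old->new): [jay]
  3. access eel: MISS. Cache (old->new): [jay eel]
  4. access jay: HIT. Cache (old->new): [jay eel]
  5. access jay: HIT. Cache (old->new): [jay eel]
  6. access ant: MISS, evict jay. Cache (old->new): [eel ant]
  7. access hen: MISS, evict eel. Cache (old->new): [ant hen]
  8. access eel: MISS, evict ant. Cache (old->new): [hen eel]
  9. access cat: MISS, evict hen. Cache (old->new): [eel cat]
  10. access plum: MISS, evict eel. Cache (old->new): [cat plum]
  11. access cherry: MISS, evict cat. Cache (old->new): [plum cherry]
  12. access cat: MISS, evict plum. Cache (old->new): [cherry cat]
  13. access ant: MISS, evict cherry. Cache (old->new): [cat ant]
  14. access cat: HIT. Cache (old->new): [cat ant]
  15. access ant: HIT. Cache (old->new): [cat ant]
  16. access cherry: MISS, evict cat. Cache (old->new): [ant cherry]
  17. access ant: HIT. Cache (old->new): [ant cherry]
  18. access apple: MISS, evict ant. Cache (old->new): [cherry apple]
  19. access cherry: HIT. Cache (old->new): [cherry apple]
  20. access cherry: HIT. Cache (old->new): [cherry apple]
  21. access jay: MISS, evict cherry. Cache (old->new): [apple jay]
  22. access cherry: MISS, evict apple. Cache (old->new): [jay cherry]
  23. access plum: MISS, evict jay. Cache (old->new): [cherry plum]
  24. access jay: MISS, evict cherry. Cache (old->new): [plum jay]
  25. access cherry: MISS, evict plum. Cache (old->new): [jay cherry]
Total: 8 hits, 17 misses, 15 evictions

Answer: jay cherry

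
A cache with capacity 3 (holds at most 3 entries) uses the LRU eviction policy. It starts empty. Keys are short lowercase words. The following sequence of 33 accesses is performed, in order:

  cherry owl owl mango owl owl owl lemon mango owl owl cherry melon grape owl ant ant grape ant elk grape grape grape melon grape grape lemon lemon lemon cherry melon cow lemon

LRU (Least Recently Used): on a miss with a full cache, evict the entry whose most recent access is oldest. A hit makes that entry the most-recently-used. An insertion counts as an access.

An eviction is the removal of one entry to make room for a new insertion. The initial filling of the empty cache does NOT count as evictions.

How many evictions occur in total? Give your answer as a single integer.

LRU simulation (capacity=3):
  1. access cherry: MISS. Cache (LRU->MRU): [cherry]
  2. access owl: MISS. Cache (LRU->MRU): [cherry owl]
  3. access owl: HIT. Cache (LRU->MRU): [cherry owl]
  4. access mango: MISS. Cache (LRU->MRU): [cherry owl mango]
  5. access owl: HIT. Cache (LRU->MRU): [cherry mango owl]
  6. access owl: HIT. Cache (LRU->MRU): [cherry mango owl]
  7. access owl: HIT. Cache (LRU->MRU): [cherry mango owl]
  8. access lemon: MISS, evict cherry. Cache (LRU->MRU): [mango owl lemon]
  9. access mango: HIT. Cache (LRU->MRU): [owl lemon mango]
  10. access owl: HIT. Cache (LRU->MRU): [lemon mango owl]
  11. access owl: HIT. Cache (LRU->MRU): [lemon mango owl]
  12. access cherry: MISS, evict lemon. Cache (LRU->MRU): [mango owl cherry]
  13. access melon: MISS, evict mango. Cache (LRU->MRU): [owl cherry melon]
  14. access grape: MISS, evict owl. Cache (LRU->MRU): [cherry melon grape]
  15. access owl: MISS, evict cherry. Cache (LRU->MRU): [melon grape owl]
  16. access ant: MISS, evict melon. Cache (LRU->MRU): [grape owl ant]
  17. access ant: HIT. Cache (LRU->MRU): [grape owl ant]
  18. access grape: HIT. Cache (LRU->MRU): [owl ant grape]
  19. access ant: HIT. Cache (LRU->MRU): [owl grape ant]
  20. access elk: MISS, evict owl. Cache (LRU->MRU): [grape ant elk]
  21. access grape: HIT. Cache (LRU->MRU): [ant elk grape]
  22. access grape: HIT. Cache (LRU->MRU): [ant elk grape]
  23. access grape: HIT. Cache (LRU->MRU): [ant elk grape]
  24. access melon: MISS, evict ant. Cache (LRU->MRU): [elk grape melon]
  25. access grape: HIT. Cache (LRU->MRU): [elk melon grape]
  26. access grape: HIT. Cache (LRU->MRU): [elk melon grape]
  27. access lemon: MISS, evict elk. Cache (LRU->MRU): [melon grape lemon]
  28. access lemon: HIT. Cache (LRU->MRU): [melon grape lemon]
  29. access lemon: HIT. Cache (LRU->MRU): [melon grape lemon]
  30. access cherry: MISS, evict melon. Cache (LRU->MRU): [grape lemon cherry]
  31. access melon: MISS, evict grape. Cache (LRU->MRU): [lemon cherry melon]
  32. access cow: MISS, evict lemon. Cache (LRU->MRU): [cherry melon cow]
  33. access lemon: MISS, evict cherry. Cache (LRU->MRU): [melon cow lemon]
Total: 17 hits, 16 misses, 13 evictions

Answer: 13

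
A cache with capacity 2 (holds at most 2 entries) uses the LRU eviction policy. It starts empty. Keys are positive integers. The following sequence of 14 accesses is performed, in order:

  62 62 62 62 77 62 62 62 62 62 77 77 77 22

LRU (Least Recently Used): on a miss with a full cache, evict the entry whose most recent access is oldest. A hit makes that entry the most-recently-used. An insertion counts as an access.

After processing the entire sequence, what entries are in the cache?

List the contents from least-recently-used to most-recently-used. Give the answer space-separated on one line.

Answer: 77 22

Derivation:
LRU simulation (capacity=2):
  1. access 62: MISS. Cache (LRU->MRU): [62]
  2. access 62: HIT. Cache (LRU->MRU): [62]
  3. access 62: HIT. Cache (LRU->MRU): [62]
  4. access 62: HIT. Cache (LRU->MRU): [62]
  5. access 77: MISS. Cache (LRU->MRU): [62 77]
  6. access 62: HIT. Cache (LRU->MRU): [77 62]
  7. access 62: HIT. Cache (LRU->MRU): [77 62]
  8. access 62: HIT. Cache (LRU->MRU): [77 62]
  9. access 62: HIT. Cache (LRU->MRU): [77 62]
  10. access 62: HIT. Cache (LRU->MRU): [77 62]
  11. access 77: HIT. Cache (LRU->MRU): [62 77]
  12. access 77: HIT. Cache (LRU->MRU): [62 77]
  13. access 77: HIT. Cache (LRU->MRU): [62 77]
  14. access 22: MISS, evict 62. Cache (LRU->MRU): [77 22]
Total: 11 hits, 3 misses, 1 evictions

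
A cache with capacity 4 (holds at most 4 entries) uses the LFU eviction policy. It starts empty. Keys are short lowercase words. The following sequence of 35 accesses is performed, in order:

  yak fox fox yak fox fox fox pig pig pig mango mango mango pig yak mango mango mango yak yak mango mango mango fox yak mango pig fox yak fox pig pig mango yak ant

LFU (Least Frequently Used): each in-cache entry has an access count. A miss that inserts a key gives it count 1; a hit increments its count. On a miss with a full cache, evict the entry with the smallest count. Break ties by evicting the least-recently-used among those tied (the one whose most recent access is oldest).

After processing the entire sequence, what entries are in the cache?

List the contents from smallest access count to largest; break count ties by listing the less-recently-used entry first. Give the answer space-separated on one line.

Answer: ant fox yak mango

Derivation:
LFU simulation (capacity=4):
  1. access yak: MISS. Cache: [yak(c=1)]
  2. access fox: MISS. Cache: [yak(c=1) fox(c=1)]
  3. access fox: HIT, count now 2. Cache: [yak(c=1) fox(c=2)]
  4. access yak: HIT, count now 2. Cache: [fox(c=2) yak(c=2)]
  5. access fox: HIT, count now 3. Cache: [yak(c=2) fox(c=3)]
  6. access fox: HIT, count now 4. Cache: [yak(c=2) fox(c=4)]
  7. access fox: HIT, count now 5. Cache: [yak(c=2) fox(c=5)]
  8. access pig: MISS. Cache: [pig(c=1) yak(c=2) fox(c=5)]
  9. access pig: HIT, count now 2. Cache: [yak(c=2) pig(c=2) fox(c=5)]
  10. access pig: HIT, count now 3. Cache: [yak(c=2) pig(c=3) fox(c=5)]
  11. access mango: MISS. Cache: [mango(c=1) yak(c=2) pig(c=3) fox(c=5)]
  12. access mango: HIT, count now 2. Cache: [yak(c=2) mango(c=2) pig(c=3) fox(c=5)]
  13. access mango: HIT, count now 3. Cache: [yak(c=2) pig(c=3) mango(c=3) fox(c=5)]
  14. access pig: HIT, count now 4. Cache: [yak(c=2) mango(c=3) pig(c=4) fox(c=5)]
  15. access yak: HIT, count now 3. Cache: [mango(c=3) yak(c=3) pig(c=4) fox(c=5)]
  16. access mango: HIT, count now 4. Cache: [yak(c=3) pig(c=4) mango(c=4) fox(c=5)]
  17. access mango: HIT, count now 5. Cache: [yak(c=3) pig(c=4) fox(c=5) mango(c=5)]
  18. access mango: HIT, count now 6. Cache: [yak(c=3) pig(c=4) fox(c=5) mango(c=6)]
  19. access yak: HIT, count now 4. Cache: [pig(c=4) yak(c=4) fox(c=5) mango(c=6)]
  20. access yak: HIT, count now 5. Cache: [pig(c=4) fox(c=5) yak(c=5) mango(c=6)]
  21. access mango: HIT, count now 7. Cache: [pig(c=4) fox(c=5) yak(c=5) mango(c=7)]
  22. access mango: HIT, count now 8. Cache: [pig(c=4) fox(c=5) yak(c=5) mango(c=8)]
  23. access mango: HIT, count now 9. Cache: [pig(c=4) fox(c=5) yak(c=5) mango(c=9)]
  24. access fox: HIT, count now 6. Cache: [pig(c=4) yak(c=5) fox(c=6) mango(c=9)]
  25. access yak: HIT, count now 6. Cache: [pig(c=4) fox(c=6) yak(c=6) mango(c=9)]
  26. access mango: HIT, count now 10. Cache: [pig(c=4) fox(c=6) yak(c=6) mango(c=10)]
  27. access pig: HIT, count now 5. Cache: [pig(c=5) fox(c=6) yak(c=6) mango(c=10)]
  28. access fox: HIT, count now 7. Cache: [pig(c=5) yak(c=6) fox(c=7) mango(c=10)]
  29. access yak: HIT, count now 7. Cache: [pig(c=5) fox(c=7) yak(c=7) mango(c=10)]
  30. access fox: HIT, count now 8. Cache: [pig(c=5) yak(c=7) fox(c=8) mango(c=10)]
  31. access pig: HIT, count now 6. Cache: [pig(c=6) yak(c=7) fox(c=8) mango(c=10)]
  32. access pig: HIT, count now 7. Cache: [yak(c=7) pig(c=7) fox(c=8) mango(c=10)]
  33. access mango: HIT, count now 11. Cache: [yak(c=7) pig(c=7) fox(c=8) mango(c=11)]
  34. access yak: HIT, count now 8. Cache: [pig(c=7) fox(c=8) yak(c=8) mango(c=11)]
  35. access ant: MISS, evict pig(c=7). Cache: [ant(c=1) fox(c=8) yak(c=8) mango(c=11)]
Total: 30 hits, 5 misses, 1 evictions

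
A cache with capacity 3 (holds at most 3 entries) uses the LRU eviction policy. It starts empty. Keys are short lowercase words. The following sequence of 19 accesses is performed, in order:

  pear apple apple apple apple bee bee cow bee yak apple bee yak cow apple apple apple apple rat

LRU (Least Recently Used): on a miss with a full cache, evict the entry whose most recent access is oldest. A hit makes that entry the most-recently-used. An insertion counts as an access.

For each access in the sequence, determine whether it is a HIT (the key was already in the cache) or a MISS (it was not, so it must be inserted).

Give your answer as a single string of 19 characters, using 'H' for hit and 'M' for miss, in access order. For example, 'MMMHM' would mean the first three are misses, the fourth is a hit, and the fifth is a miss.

LRU simulation (capacity=3):
  1. access pear: MISS. Cache (LRU->MRU): [pear]
  2. access apple: MISS. Cache (LRU->MRU): [pear apple]
  3. access apple: HIT. Cache (LRU->MRU): [pear apple]
  4. access apple: HIT. Cache (LRU->MRU): [pear apple]
  5. access apple: HIT. Cache (LRU->MRU): [pear apple]
  6. access bee: MISS. Cache (LRU->MRU): [pear apple bee]
  7. access bee: HIT. Cache (LRU->MRU): [pear apple bee]
  8. access cow: MISS, evict pear. Cache (LRU->MRU): [apple bee cow]
  9. access bee: HIT. Cache (LRU->MRU): [apple cow bee]
  10. access yak: MISS, evict apple. Cache (LRU->MRU): [cow bee yak]
  11. access apple: MISS, evict cow. Cache (LRU->MRU): [bee yak apple]
  12. access bee: HIT. Cache (LRU->MRU): [yak apple bee]
  13. access yak: HIT. Cache (LRU->MRU): [apple bee yak]
  14. access cow: MISS, evict apple. Cache (LRU->MRU): [bee yak cow]
  15. access apple: MISS, evict bee. Cache (LRU->MRU): [yak cow apple]
  16. access apple: HIT. Cache (LRU->MRU): [yak cow apple]
  17. access apple: HIT. Cache (LRU->MRU): [yak cow apple]
  18. access apple: HIT. Cache (LRU->MRU): [yak cow apple]
  19. access rat: MISS, evict yak. Cache (LRU->MRU): [cow apple rat]
Total: 10 hits, 9 misses, 6 evictions

Answer: MMHHHMHMHMMHHMMHHHM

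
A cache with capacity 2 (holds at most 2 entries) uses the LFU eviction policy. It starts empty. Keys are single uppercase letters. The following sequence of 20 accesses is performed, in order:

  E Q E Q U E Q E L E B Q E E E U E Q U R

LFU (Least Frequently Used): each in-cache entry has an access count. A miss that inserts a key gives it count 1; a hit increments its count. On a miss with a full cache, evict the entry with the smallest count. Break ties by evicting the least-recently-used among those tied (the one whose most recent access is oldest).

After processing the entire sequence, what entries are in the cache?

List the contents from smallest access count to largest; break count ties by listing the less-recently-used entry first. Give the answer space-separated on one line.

Answer: R Q

Derivation:
LFU simulation (capacity=2):
  1. access E: MISS. Cache: [E(c=1)]
  2. access Q: MISS. Cache: [E(c=1) Q(c=1)]
  3. access E: HIT, count now 2. Cache: [Q(c=1) E(c=2)]
  4. access Q: HIT, count now 2. Cache: [E(c=2) Q(c=2)]
  5. access U: MISS, evict E(c=2). Cache: [U(c=1) Q(c=2)]
  6. access E: MISS, evict U(c=1). Cache: [E(c=1) Q(c=2)]
  7. access Q: HIT, count now 3. Cache: [E(c=1) Q(c=3)]
  8. access E: HIT, count now 2. Cache: [E(c=2) Q(c=3)]
  9. access L: MISS, evict E(c=2). Cache: [L(c=1) Q(c=3)]
  10. access E: MISS, evict L(c=1). Cache: [E(c=1) Q(c=3)]
  11. access B: MISS, evict E(c=1). Cache: [B(c=1) Q(c=3)]
  12. access Q: HIT, count now 4. Cache: [B(c=1) Q(c=4)]
  13. access E: MISS, evict B(c=1). Cache: [E(c=1) Q(c=4)]
  14. access E: HIT, count now 2. Cache: [E(c=2) Q(c=4)]
  15. access E: HIT, count now 3. Cache: [E(c=3) Q(c=4)]
  16. access U: MISS, evict E(c=3). Cache: [U(c=1) Q(c=4)]
  17. access E: MISS, evict U(c=1). Cache: [E(c=1) Q(c=4)]
  18. access Q: HIT, count now 5. Cache: [E(c=1) Q(c=5)]
  19. access U: MISS, evict E(c=1). Cache: [U(c=1) Q(c=5)]
  20. access R: MISS, evict U(c=1). Cache: [R(c=1) Q(c=5)]
Total: 8 hits, 12 misses, 10 evictions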